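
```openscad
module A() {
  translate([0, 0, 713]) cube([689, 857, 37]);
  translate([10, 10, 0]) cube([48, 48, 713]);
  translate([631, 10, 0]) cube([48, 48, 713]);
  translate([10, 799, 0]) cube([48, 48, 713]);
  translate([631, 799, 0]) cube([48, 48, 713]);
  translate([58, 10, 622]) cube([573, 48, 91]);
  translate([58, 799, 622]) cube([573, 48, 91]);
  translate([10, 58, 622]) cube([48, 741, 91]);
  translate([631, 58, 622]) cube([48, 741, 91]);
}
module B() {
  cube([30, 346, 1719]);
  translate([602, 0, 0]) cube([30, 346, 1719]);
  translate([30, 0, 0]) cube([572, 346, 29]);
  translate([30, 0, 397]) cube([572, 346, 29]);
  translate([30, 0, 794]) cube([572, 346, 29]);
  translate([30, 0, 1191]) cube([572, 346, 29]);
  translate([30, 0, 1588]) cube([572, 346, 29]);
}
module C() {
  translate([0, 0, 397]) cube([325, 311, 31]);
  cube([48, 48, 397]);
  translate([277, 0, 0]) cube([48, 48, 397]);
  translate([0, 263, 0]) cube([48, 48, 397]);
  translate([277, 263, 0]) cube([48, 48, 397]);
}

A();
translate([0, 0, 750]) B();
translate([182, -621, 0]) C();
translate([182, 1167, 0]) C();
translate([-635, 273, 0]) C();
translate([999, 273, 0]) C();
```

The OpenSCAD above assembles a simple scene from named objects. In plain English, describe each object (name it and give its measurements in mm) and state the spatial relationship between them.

A is a table with a 689×857 mm rectangular top, 37 mm thick, top surface at z = 750 mm, supported by four 48×48 mm square legs, each inset 10 mm from the nearest pair of top edges, running from the floor. Four apron rails, 48 mm thick and 91 mm tall, run between adjacent legs with their top edges flush with the underside of the top and their outer faces flush with the legs' outer faces.

B is an open bookshelf. Two side panels, each 30 mm thick, 346 mm deep and 1719 mm tall, stand 632 mm apart (outside-to-outside). Between them sit 5 shelves, each 29 mm thick and 346 mm deep, spanning the full gap between the sides. The bottom shelf rests on the floor (its underside at z = 0) and the clear gap between one shelf's top and the next shelf's underside is 368 mm.

C is a four-legged stool. The seat is 325×311 mm, 31 mm thick, top at z = 428 mm. It stands on four square legs, each 48×48 mm in cross-section, from z = 0 to the seat underside, each flush with a corner of the seat.

The bookshelf is on top of the table. Four stools sit around the table at the −y, +y, −x, +x sides.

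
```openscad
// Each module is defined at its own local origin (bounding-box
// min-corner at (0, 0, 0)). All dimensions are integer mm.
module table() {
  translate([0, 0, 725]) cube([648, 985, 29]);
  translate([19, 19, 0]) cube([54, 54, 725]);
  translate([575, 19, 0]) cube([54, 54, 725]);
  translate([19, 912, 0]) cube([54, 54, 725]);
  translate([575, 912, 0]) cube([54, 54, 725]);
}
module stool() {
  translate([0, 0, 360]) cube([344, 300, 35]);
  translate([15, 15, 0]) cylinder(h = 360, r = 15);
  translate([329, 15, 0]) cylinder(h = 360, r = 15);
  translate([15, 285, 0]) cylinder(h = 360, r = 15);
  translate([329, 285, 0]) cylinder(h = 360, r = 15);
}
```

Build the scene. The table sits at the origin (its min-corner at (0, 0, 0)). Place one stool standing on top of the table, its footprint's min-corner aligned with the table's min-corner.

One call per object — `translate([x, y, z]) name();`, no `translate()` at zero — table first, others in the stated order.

table();
translate([0, 0, 754]) stool();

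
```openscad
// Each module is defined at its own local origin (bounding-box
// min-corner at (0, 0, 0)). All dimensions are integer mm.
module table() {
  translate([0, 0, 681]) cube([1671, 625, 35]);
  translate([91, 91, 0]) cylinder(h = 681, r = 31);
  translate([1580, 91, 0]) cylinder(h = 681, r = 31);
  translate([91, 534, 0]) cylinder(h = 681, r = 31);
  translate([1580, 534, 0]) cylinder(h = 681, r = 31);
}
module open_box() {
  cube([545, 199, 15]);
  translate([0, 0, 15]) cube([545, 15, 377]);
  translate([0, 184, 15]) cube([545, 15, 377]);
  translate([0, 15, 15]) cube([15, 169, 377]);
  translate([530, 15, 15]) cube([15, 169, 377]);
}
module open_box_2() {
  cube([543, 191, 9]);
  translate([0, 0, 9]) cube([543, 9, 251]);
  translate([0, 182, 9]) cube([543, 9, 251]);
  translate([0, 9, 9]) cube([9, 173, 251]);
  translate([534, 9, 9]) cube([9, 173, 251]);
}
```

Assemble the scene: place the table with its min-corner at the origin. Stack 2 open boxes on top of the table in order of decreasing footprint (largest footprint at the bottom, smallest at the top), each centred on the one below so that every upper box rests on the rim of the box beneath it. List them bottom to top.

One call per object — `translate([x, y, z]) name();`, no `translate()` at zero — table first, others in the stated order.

table();
translate([563, 213, 716]) open_box();
translate([564, 217, 1108]) open_box_2();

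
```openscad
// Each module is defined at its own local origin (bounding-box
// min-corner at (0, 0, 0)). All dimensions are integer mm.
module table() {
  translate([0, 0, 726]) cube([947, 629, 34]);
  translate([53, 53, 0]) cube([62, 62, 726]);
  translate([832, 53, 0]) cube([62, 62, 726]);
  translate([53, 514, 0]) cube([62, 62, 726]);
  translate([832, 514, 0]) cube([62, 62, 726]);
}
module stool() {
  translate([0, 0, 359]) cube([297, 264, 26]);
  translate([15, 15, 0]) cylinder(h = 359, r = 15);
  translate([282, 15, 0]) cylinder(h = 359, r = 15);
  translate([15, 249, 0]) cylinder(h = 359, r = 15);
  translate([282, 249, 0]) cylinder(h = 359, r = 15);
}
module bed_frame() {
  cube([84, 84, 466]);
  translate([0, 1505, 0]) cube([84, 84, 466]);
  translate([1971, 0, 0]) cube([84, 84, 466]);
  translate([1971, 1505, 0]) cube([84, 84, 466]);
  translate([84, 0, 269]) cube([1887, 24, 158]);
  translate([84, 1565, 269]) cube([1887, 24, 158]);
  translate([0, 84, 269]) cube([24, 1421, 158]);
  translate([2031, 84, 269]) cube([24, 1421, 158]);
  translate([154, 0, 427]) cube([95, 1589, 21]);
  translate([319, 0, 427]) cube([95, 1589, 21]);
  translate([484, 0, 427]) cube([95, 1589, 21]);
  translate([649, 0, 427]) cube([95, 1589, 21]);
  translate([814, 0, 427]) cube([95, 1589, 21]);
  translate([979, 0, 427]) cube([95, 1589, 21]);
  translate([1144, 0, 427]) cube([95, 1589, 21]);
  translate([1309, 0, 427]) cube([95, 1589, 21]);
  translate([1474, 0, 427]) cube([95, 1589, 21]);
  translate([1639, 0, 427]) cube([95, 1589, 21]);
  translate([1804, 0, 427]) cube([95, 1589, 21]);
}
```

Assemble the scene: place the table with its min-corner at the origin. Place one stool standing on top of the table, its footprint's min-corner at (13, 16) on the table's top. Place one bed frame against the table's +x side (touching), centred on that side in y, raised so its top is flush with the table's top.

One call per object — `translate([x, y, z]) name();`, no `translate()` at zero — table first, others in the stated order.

table();
translate([13, 16, 760]) stool();
translate([947, -480, 294]) bed_frame();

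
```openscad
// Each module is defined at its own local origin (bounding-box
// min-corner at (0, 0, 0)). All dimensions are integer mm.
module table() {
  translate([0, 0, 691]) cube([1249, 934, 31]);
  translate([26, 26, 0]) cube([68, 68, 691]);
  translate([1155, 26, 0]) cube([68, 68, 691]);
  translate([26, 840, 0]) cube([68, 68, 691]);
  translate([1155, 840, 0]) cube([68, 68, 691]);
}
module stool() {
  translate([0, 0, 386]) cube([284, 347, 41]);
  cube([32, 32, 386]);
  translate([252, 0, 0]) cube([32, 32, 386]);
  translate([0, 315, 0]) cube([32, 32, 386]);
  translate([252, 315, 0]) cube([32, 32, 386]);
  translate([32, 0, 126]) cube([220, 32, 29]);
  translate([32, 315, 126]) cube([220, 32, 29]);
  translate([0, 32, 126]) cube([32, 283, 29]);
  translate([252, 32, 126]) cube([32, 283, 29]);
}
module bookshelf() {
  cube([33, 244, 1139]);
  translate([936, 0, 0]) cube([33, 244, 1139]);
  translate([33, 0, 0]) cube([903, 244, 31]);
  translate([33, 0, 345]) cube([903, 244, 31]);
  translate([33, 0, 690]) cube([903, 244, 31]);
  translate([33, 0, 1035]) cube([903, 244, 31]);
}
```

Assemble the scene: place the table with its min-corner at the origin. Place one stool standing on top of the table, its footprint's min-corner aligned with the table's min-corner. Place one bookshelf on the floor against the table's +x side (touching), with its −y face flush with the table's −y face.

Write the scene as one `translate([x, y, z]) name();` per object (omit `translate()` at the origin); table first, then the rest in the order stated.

table();
translate([0, 0, 722]) stool();
translate([1249, 0, 0]) bookshelf();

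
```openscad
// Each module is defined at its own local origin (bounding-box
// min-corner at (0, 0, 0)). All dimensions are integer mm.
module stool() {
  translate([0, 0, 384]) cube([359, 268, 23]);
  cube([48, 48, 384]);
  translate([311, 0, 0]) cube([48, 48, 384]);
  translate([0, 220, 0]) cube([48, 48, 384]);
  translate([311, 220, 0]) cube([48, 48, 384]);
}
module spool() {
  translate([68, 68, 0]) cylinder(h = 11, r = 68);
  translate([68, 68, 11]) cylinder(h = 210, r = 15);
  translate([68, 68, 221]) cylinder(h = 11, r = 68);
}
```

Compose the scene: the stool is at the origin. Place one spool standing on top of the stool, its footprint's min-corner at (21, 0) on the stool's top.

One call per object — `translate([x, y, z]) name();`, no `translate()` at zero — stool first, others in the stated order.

stool();
translate([21, 0, 407]) spool();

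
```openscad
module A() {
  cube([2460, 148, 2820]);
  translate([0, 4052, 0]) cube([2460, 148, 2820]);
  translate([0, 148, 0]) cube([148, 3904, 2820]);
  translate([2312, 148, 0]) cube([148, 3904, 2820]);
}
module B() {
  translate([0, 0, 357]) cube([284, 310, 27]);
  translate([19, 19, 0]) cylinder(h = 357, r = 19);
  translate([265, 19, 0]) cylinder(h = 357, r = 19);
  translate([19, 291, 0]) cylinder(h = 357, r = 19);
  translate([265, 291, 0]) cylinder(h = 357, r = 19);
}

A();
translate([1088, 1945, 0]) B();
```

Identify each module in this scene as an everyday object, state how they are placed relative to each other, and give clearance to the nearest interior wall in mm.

Clearances: x = 940, y = 1797; minimum 940 mm.

A is a house frame. B is a stool. The stool sits inside the house frame, centred. The clearance to the nearest interior wall is 940 mm.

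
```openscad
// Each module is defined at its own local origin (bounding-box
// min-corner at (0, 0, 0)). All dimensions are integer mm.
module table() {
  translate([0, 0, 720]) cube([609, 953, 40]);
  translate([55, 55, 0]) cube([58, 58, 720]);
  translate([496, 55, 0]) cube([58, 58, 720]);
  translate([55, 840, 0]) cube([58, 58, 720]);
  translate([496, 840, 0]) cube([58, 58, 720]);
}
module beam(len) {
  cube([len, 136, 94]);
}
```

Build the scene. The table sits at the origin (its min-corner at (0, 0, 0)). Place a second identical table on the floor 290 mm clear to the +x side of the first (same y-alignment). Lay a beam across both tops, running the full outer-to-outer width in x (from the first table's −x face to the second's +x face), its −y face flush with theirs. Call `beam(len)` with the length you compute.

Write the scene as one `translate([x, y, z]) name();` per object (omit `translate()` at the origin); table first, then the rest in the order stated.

table();
translate([899, 0, 0]) table();
translate([0, 0, 760]) beam(1508);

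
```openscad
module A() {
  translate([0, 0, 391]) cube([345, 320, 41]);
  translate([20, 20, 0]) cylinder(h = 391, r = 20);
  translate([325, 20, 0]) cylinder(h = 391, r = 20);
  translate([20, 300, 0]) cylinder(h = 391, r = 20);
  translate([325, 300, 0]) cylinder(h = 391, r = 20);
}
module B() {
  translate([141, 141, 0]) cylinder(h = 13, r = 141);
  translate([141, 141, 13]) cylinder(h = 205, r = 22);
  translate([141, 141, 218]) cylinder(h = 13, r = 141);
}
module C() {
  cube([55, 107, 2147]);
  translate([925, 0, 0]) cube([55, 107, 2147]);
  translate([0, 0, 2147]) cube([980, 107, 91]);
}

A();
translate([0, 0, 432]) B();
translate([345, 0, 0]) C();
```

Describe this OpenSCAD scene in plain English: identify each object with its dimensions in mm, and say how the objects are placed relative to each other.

A is a four-legged stool. The seat is a 345×320×41 mm slab whose top surface is at z = 432 mm; four round legs, each 40 mm in diameter, run from the floor (z = 0) to the underside of the seat, each leg's axis is inset half a diameter from the nearest pair of seat edges (so the leg's bounding box is flush with the corner).

B is a spool: two coaxial disc flanges of radius 141 mm and thickness 13 mm, joined by a core cylinder of radius 22 mm and height 205 mm. The lower flange rests on z = 0 and the three cylinders share a vertical axis.

C is a door frame. The clear opening is 870 mm wide and 2147 mm high. Two 55 mm wide jambs, 107 mm deep, stand either side of the opening from the floor to the top of the opening. A 91 mm thick head sits across the top of both jambs, spanning the full outside width of the frame.

The spool is on top of the stool. The door frame is against the stool's +x side, with their −y faces flush.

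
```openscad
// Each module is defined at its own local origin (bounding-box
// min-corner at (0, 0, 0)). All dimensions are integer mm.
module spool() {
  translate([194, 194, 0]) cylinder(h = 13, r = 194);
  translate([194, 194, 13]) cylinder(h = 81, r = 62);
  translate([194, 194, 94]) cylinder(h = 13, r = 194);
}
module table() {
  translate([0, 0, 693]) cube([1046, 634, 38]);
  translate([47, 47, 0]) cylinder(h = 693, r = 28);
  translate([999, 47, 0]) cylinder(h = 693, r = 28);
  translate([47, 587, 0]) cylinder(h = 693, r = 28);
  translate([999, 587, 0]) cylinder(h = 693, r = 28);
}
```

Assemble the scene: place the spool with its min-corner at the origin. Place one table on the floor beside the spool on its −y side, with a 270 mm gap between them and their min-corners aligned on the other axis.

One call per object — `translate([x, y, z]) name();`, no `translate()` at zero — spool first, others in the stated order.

spool();
translate([0, -904, 0]) table();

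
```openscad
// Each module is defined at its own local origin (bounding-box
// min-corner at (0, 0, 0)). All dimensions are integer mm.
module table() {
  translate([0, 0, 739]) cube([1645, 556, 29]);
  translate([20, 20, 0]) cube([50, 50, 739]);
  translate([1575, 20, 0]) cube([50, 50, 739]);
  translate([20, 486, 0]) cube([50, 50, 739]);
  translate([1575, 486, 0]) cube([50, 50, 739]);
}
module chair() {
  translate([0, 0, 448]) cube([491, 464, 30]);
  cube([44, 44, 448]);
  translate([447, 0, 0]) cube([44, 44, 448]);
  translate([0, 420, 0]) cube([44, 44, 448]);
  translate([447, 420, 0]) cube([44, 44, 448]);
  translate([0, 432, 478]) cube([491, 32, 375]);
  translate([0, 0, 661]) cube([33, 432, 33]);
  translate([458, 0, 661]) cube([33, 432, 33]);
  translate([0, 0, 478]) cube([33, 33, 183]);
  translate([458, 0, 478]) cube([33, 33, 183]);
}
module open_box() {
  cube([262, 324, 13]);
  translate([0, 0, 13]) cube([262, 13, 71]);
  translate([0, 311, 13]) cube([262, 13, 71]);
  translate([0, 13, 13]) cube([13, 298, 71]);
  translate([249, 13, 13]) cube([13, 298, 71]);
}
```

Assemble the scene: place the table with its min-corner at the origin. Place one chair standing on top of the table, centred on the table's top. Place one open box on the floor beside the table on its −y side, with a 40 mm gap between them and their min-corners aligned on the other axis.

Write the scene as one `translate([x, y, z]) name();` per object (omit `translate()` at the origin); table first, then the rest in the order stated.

table();
translate([577, 46, 768]) chair();
translate([0, -364, 0]) open_box();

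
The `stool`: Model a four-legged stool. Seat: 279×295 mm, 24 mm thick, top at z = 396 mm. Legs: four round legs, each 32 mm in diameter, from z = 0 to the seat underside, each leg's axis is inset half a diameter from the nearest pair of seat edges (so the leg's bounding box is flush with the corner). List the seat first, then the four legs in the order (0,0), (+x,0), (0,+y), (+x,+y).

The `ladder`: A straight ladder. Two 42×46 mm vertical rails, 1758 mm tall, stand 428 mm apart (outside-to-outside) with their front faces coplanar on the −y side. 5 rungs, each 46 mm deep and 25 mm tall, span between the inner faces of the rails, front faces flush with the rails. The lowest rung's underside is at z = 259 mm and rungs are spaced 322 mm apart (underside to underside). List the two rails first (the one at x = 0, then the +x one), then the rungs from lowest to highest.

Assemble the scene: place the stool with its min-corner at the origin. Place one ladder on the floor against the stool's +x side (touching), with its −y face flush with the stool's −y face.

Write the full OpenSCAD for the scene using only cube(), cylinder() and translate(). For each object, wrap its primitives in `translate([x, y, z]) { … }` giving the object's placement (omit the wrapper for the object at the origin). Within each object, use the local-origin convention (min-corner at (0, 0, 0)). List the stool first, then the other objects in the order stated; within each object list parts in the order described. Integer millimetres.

translate([0, 0, 372]) cube([279, 295, 24]);
translate([16, 16, 0]) cylinder(h = 372, r = 16);
translate([263, 16, 0]) cylinder(h = 372, r = 16);
translate([16, 279, 0]) cylinder(h = 372, r = 16);
translate([263, 279, 0]) cylinder(h = 372, r = 16);
translate([279, 0, 0]) {
  cube([42, 46, 1758]);
  translate([386, 0, 0]) cube([42, 46, 1758]);
  translate([42, 0, 259]) cube([344, 46, 25]);
  translate([42, 0, 581]) cube([344, 46, 25]);
  translate([42, 0, 903]) cube([344, 46, 25]);
  translate([42, 0, 1225]) cube([344, 46, 25]);
  translate([42, 0, 1547]) cube([344, 46, 25]);
}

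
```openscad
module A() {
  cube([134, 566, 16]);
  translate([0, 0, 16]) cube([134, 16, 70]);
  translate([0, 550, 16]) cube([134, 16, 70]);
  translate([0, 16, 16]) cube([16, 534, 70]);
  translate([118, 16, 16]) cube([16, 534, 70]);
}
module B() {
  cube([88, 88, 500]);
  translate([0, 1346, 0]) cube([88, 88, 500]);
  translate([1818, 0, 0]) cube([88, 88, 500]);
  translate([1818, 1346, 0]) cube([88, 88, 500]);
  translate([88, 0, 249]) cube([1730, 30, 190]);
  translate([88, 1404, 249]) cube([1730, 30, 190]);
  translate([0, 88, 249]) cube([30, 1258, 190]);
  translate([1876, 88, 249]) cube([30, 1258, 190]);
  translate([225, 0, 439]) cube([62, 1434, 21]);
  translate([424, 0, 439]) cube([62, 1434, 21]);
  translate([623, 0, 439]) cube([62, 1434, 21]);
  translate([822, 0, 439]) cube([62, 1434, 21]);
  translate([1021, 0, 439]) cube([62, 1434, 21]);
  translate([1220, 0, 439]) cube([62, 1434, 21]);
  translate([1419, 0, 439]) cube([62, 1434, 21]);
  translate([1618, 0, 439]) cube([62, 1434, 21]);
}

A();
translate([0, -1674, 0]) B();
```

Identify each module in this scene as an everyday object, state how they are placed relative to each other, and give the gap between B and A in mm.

A is an open box. B is a bed frame. The bed frame is on the floor beside the open box on its −y side. The gap between the bed frame and the open box is 240 mm.

The bed frame's nearest face is 240 mm from the open box's −y face.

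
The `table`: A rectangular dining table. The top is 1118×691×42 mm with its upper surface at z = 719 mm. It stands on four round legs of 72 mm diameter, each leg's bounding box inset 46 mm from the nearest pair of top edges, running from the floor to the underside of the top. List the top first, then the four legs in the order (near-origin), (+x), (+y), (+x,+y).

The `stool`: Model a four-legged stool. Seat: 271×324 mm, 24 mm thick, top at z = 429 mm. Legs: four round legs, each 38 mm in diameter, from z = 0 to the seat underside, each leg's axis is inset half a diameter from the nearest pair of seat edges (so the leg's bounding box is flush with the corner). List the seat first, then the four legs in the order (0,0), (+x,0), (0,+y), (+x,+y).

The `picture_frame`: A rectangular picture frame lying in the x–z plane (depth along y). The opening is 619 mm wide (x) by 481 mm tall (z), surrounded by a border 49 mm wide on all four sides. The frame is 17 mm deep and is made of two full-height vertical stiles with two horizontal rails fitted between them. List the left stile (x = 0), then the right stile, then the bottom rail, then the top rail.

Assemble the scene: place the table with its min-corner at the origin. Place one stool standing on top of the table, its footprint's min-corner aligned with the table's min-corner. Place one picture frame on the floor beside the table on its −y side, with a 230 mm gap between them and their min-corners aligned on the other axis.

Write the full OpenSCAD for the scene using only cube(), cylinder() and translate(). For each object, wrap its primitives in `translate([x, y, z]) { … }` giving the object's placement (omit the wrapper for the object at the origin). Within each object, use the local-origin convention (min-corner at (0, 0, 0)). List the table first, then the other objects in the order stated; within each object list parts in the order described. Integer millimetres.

translate([0, 0, 677]) cube([1118, 691, 42]);
translate([82, 82, 0]) cylinder(h = 677, r = 36);
translate([1036, 82, 0]) cylinder(h = 677, r = 36);
translate([82, 609, 0]) cylinder(h = 677, r = 36);
translate([1036, 609, 0]) cylinder(h = 677, r = 36);
translate([0, 0, 719]) {
  translate([0, 0, 405]) cube([271, 324, 24]);
  translate([19, 19, 0]) cylinder(h = 405, r = 19);
  translate([252, 19, 0]) cylinder(h = 405, r = 19);
  translate([19, 305, 0]) cylinder(h = 405, r = 19);
  translate([252, 305, 0]) cylinder(h = 405, r = 19);
}
translate([0, -247, 0]) {
  cube([49, 17, 579]);
  translate([668, 0, 0]) cube([49, 17, 579]);
  translate([49, 0, 0]) cube([619, 17, 49]);
  translate([49, 0, 530]) cube([619, 17, 49]);
}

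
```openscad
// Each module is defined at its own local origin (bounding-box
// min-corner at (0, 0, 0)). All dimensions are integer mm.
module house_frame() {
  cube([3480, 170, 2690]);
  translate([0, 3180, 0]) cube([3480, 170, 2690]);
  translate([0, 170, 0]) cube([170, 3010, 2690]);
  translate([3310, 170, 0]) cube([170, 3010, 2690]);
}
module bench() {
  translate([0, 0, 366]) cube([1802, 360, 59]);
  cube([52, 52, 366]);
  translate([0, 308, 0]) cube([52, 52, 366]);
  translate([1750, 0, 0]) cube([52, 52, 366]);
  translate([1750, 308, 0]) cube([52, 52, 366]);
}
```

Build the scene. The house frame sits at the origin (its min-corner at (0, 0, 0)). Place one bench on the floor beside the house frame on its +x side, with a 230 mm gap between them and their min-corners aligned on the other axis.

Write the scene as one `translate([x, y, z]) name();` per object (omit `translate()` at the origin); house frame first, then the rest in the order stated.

house_frame();
translate([3710, 0, 0]) bench();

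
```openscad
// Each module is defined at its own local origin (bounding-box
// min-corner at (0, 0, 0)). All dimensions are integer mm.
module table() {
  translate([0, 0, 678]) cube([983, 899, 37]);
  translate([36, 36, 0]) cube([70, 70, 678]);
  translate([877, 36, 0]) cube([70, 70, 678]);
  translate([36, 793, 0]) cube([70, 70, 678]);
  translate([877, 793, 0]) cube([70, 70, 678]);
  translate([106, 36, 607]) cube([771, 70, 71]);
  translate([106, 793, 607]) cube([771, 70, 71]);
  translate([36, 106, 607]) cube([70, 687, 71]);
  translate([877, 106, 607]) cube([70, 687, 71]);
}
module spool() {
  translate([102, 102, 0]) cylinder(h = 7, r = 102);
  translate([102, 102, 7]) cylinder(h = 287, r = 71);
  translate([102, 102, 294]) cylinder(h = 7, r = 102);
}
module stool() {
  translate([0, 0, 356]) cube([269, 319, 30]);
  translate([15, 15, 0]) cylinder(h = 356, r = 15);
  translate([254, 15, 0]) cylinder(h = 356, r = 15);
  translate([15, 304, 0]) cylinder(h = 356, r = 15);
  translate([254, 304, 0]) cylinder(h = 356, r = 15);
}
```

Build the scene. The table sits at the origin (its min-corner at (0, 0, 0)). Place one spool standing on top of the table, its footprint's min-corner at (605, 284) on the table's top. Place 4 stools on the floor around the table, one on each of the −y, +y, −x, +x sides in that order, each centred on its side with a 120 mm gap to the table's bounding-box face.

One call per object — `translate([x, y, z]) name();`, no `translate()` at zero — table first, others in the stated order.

table();
translate([605, 284, 715]) spool();
translate([357, -439, 0]) stool();
translate([357, 1019, 0]) stool();
translate([-389, 290, 0]) stool();
translate([1103, 290, 0]) stool();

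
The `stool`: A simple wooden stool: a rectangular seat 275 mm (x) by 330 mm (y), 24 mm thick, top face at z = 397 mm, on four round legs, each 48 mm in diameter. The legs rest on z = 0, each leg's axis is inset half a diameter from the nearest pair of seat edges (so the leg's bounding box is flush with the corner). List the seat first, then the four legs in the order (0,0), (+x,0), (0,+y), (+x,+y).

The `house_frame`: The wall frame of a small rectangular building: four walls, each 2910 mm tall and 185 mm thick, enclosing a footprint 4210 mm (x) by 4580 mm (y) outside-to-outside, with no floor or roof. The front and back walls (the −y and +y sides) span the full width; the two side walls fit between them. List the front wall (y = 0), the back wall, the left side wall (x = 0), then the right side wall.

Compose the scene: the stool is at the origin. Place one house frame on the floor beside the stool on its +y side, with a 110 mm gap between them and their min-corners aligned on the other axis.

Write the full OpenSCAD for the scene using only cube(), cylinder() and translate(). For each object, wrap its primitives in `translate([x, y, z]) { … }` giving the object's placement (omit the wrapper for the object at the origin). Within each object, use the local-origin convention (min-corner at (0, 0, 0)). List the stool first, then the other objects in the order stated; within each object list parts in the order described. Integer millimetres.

translate([0, 0, 373]) cube([275, 330, 24]);
translate([24, 24, 0]) cylinder(h = 373, r = 24);
translate([251, 24, 0]) cylinder(h = 373, r = 24);
translate([24, 306, 0]) cylinder(h = 373, r = 24);
translate([251, 306, 0]) cylinder(h = 373, r = 24);
translate([0, 440, 0]) {
  cube([4210, 185, 2910]);
  translate([0, 4395, 0]) cube([4210, 185, 2910]);
  translate([0, 185, 0]) cube([185, 4210, 2910]);
  translate([4025, 185, 0]) cube([185, 4210, 2910]);
}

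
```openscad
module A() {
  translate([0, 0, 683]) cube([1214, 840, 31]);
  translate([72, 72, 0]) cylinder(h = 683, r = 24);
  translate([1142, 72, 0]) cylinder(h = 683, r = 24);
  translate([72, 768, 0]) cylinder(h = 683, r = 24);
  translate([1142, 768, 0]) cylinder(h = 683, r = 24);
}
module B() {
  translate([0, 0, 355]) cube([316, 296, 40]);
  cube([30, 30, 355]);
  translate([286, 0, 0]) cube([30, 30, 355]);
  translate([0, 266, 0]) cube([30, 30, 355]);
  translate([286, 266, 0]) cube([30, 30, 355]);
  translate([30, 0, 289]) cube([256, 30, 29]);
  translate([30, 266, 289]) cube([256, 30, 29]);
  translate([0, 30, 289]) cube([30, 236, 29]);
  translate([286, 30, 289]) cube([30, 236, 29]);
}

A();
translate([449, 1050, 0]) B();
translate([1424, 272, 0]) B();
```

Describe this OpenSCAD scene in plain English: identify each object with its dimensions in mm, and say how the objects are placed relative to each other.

A is a table with a 1214×840 mm rectangular top, 31 mm thick, top surface at z = 714 mm, supported by four round legs of 48 mm diameter, each leg's bounding box inset 48 mm from the nearest pair of top edges, running from the floor.

B is a simple wooden stool: a rectangular seat 316 mm (x) by 296 mm (y), 40 mm thick, top face at z = 395 mm, on four square legs, each 30×30 mm in cross-section. The legs rest on z = 0, each flush with a corner of the seat. Four stretchers, 30 mm wide and 29 mm tall, connect adjacent legs with their undersides at z = 289 mm, each running between the inner faces of the legs it joins and aligned with the legs' outer faces on the other axis.

Two stools sit around the table at the +y, +x sides.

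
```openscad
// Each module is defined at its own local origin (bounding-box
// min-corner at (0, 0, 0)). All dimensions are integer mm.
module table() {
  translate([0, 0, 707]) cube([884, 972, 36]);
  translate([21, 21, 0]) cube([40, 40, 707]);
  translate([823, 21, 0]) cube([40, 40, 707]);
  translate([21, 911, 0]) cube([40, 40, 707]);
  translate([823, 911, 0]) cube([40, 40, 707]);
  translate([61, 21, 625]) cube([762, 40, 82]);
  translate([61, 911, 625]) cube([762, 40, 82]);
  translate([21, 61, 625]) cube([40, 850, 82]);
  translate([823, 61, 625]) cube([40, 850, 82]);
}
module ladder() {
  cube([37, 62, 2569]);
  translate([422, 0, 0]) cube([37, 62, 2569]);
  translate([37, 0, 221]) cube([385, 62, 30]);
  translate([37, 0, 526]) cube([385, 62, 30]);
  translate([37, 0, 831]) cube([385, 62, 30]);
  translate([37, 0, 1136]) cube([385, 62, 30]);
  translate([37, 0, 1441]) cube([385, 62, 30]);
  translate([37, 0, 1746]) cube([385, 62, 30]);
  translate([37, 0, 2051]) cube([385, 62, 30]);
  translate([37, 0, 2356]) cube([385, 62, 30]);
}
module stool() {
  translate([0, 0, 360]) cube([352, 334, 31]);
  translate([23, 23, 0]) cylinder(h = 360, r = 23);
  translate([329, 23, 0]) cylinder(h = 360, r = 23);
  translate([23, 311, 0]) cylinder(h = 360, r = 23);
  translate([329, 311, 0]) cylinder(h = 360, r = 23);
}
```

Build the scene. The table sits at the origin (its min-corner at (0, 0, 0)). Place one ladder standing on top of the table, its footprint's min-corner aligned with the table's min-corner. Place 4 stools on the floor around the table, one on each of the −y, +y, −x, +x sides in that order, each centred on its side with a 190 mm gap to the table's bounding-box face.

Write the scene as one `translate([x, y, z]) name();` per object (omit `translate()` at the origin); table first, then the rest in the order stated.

table();
translate([0, 0, 743]) ladder();
translate([266, -524, 0]) stool();
translate([266, 1162, 0]) stool();
translate([-542, 319, 0]) stool();
translate([1074, 319, 0]) stool();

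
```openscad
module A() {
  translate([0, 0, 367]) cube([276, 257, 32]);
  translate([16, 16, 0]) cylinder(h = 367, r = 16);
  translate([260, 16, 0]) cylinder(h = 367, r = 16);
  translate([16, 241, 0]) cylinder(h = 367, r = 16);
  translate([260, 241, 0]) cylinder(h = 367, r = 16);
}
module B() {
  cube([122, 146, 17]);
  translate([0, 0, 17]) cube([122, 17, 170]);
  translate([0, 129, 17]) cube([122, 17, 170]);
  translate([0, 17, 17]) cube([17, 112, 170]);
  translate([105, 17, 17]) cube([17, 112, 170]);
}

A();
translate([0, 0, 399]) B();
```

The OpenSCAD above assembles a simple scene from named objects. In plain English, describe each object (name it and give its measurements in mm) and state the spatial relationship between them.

A is a simple wooden stool: a rectangular seat 276 mm (x) by 257 mm (y), 32 mm thick, top face at z = 399 mm, on four round legs, each 32 mm in diameter. The legs rest on z = 0, each leg's axis is inset half a diameter from the nearest pair of seat edges (so the leg's bounding box is flush with the corner).

B is an open-topped rectangular box: outside dimensions 122×146×187 mm, with a uniform wall and base thickness of 17 mm. The base is a full 122×146 slab on the floor; four walls sit on top of the base. The front and back walls (the −y and +y sides) span the full width; the two side walls fit between them.

The open box is on top of the stool.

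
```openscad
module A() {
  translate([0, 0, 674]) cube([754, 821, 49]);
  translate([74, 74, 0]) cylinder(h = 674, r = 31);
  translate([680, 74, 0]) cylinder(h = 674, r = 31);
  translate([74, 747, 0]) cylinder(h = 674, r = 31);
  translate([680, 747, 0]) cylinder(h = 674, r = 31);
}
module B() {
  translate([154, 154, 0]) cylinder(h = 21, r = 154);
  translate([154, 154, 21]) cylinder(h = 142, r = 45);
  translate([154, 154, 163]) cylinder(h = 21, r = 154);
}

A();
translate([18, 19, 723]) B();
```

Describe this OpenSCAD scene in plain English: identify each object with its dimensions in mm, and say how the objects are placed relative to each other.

A is a rectangular dining table. The top is 754×821×49 mm with its upper surface at z = 723 mm. It stands on four round legs of 62 mm diameter, each leg's bounding box inset 43 mm from the nearest pair of top edges, running from the floor to the underside of the top.

B is a spool: two coaxial disc flanges of radius 154 mm and thickness 21 mm, joined by a core cylinder of radius 45 mm and height 142 mm. The lower flange rests on z = 0 and the three cylinders share a vertical axis.

The spool is on top of the table.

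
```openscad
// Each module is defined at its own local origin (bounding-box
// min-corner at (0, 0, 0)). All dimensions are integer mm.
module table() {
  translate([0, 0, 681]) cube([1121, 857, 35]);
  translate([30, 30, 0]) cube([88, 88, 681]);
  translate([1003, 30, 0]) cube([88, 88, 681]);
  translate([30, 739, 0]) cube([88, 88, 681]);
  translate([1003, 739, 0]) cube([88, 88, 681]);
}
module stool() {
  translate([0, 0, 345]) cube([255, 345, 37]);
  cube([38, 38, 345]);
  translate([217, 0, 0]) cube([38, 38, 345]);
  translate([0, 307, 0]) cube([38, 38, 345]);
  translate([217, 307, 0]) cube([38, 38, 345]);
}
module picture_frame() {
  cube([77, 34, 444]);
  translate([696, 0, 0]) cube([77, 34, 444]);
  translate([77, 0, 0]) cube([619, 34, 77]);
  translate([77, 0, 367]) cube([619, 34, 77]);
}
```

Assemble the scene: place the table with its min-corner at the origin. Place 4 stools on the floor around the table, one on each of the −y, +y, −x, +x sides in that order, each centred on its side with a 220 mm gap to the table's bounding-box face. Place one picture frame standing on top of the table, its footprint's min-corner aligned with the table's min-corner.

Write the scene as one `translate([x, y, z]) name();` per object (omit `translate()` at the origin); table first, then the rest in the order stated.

table();
translate([433, -565, 0]) stool();
translate([433, 1077, 0]) stool();
translate([-475, 256, 0]) stool();
translate([1341, 256, 0]) stool();
translate([0, 0, 716]) picture_frame();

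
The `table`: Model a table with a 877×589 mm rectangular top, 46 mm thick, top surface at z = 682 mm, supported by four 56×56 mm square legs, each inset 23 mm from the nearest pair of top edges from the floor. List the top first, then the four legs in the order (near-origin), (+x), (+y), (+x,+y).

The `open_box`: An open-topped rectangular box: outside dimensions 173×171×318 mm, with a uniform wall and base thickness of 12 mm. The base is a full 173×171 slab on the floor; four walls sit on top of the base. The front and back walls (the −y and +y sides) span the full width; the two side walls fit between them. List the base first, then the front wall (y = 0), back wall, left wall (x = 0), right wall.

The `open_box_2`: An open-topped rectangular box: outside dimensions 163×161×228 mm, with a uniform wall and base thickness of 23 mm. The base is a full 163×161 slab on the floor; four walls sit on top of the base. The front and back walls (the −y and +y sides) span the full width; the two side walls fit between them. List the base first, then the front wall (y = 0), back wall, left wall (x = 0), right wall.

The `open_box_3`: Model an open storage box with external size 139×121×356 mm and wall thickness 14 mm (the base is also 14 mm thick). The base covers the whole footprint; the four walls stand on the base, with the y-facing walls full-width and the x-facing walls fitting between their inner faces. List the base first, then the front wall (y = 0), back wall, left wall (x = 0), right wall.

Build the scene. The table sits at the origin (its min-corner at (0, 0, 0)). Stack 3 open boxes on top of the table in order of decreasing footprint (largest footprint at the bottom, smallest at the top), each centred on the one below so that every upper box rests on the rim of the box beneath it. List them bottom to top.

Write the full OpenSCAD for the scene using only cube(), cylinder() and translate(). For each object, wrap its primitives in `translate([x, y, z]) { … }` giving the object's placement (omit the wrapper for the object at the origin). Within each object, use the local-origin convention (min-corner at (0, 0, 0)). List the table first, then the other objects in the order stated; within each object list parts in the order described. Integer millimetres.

translate([0, 0, 636]) cube([877, 589, 46]);
translate([23, 23, 0]) cube([56, 56, 636]);
translate([798, 23, 0]) cube([56, 56, 636]);
translate([23, 510, 0]) cube([56, 56, 636]);
translate([798, 510, 0]) cube([56, 56, 636]);
translate([352, 209, 682]) {
  cube([173, 171, 12]);
  translate([0, 0, 12]) cube([173, 12, 306]);
  translate([0, 159, 12]) cube([173, 12, 306]);
  translate([0, 12, 12]) cube([12, 147, 306]);
  translate([161, 12, 12]) cube([12, 147, 306]);
}
translate([357, 214, 1000]) {
  cube([163, 161, 23]);
  translate([0, 0, 23]) cube([163, 23, 205]);
  translate([0, 138, 23]) cube([163, 23, 205]);
  translate([0, 23, 23]) cube([23, 115, 205]);
  translate([140, 23, 23]) cube([23, 115, 205]);
}
translate([369, 234, 1228]) {
  cube([139, 121, 14]);
  translate([0, 0, 14]) cube([139, 14, 342]);
  translate([0, 107, 14]) cube([139, 14, 342]);
  translate([0, 14, 14]) cube([14, 93, 342]);
  translate([125, 14, 14]) cube([14, 93, 342]);
}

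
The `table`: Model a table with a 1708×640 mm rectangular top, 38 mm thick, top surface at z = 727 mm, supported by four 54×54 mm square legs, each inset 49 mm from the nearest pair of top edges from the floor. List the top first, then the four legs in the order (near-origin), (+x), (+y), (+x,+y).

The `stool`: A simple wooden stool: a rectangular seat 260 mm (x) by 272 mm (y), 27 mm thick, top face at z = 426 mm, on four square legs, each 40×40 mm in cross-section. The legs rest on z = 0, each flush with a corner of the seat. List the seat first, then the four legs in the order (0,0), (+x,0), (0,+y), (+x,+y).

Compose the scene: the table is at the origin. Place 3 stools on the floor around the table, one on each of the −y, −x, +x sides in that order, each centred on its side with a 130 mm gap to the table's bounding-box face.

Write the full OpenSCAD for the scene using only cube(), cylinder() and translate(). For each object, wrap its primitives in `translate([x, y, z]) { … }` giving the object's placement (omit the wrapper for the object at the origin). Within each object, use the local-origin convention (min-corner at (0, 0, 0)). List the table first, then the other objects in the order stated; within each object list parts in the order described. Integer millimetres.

translate([0, 0, 689]) cube([1708, 640, 38]);
translate([49, 49, 0]) cube([54, 54, 689]);
translate([1605, 49, 0]) cube([54, 54, 689]);
translate([49, 537, 0]) cube([54, 54, 689]);
translate([1605, 537, 0]) cube([54, 54, 689]);
translate([724, -402, 0]) {
  translate([0, 0, 399]) cube([260, 272, 27]);
  cube([40, 40, 399]);
  translate([220, 0, 0]) cube([40, 40, 399]);
  translate([0, 232, 0]) cube([40, 40, 399]);
  translate([220, 232, 0]) cube([40, 40, 399]);
}
translate([-390, 184, 0]) {
  translate([0, 0, 399]) cube([260, 272, 27]);
  cube([40, 40, 399]);
  translate([220, 0, 0]) cube([40, 40, 399]);
  translate([0, 232, 0]) cube([40, 40, 399]);
  translate([220, 232, 0]) cube([40, 40, 399]);
}
translate([1838, 184, 0]) {
  translate([0, 0, 399]) cube([260, 272, 27]);
  cube([40, 40, 399]);
  translate([220, 0, 0]) cube([40, 40, 399]);
  translate([0, 232, 0]) cube([40, 40, 399]);
  translate([220, 232, 0]) cube([40, 40, 399]);
}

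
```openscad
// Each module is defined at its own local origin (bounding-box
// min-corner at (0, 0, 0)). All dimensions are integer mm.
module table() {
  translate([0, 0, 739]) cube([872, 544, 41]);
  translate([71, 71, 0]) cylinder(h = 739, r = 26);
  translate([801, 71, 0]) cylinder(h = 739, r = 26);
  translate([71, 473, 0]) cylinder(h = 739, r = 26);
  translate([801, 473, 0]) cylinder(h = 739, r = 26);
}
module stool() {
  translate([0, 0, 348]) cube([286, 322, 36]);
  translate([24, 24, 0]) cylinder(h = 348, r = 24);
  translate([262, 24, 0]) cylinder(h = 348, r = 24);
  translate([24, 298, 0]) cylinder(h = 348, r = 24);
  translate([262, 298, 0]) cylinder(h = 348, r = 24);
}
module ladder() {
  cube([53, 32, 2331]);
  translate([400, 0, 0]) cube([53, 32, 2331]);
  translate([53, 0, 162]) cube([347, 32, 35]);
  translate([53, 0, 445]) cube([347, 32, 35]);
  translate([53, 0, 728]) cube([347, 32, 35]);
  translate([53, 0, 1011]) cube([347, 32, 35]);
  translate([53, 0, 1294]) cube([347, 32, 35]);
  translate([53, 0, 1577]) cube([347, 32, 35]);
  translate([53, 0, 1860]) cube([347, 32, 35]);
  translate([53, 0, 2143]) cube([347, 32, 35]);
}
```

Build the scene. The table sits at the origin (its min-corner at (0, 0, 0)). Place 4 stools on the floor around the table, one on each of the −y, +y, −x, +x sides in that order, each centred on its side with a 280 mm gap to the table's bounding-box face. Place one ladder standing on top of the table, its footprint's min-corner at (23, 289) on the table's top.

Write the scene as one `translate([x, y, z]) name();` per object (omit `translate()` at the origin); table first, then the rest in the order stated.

table();
translate([293, -602, 0]) stool();
translate([293, 824, 0]) stool();
translate([-566, 111, 0]) stool();
translate([1152, 111, 0]) stool();
translate([23, 289, 780]) ladder();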